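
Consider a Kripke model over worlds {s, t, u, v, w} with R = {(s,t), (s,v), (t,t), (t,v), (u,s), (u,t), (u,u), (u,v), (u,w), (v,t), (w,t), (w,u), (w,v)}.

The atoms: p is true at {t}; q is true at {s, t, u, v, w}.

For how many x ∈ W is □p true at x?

s: successors {t, v}; p there: t:T, v:F. ✗
t: successors {t, v}; p there: t:T, v:F. ✗
u: successors {s, t, u, v, w}; p there: s:F, t:T, u:F, v:F, w:F. ✗
v: successors {t}; p there: t:T. ✓
w: successors {t, u, v}; p there: t:T, u:F, v:F. ✗
Satisfying worlds: {v}.

1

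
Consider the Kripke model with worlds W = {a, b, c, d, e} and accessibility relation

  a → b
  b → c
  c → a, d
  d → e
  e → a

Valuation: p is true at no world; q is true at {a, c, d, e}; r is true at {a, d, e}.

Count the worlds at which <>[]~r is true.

3

a: successors {b}; []~r there: b:T. ✓
b: successors {c}; []~r there: c:F. ✗
c: successors {a, d}; []~r there: a:T, d:F. ✓
d: successors {e}; []~r there: e:F. ✗
e: successors {a}; []~r there: a:T. ✓
Satisfying worlds: {a, c, e}.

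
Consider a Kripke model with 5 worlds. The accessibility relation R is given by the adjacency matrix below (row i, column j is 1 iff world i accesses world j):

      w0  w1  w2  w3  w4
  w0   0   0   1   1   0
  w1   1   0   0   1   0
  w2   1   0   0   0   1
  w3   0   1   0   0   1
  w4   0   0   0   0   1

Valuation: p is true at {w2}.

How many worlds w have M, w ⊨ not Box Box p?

w0: Box Box p is F. ✓
w1: Box Box p is F. ✓
w2: Box Box p is F. ✓
w3: Box Box p is F. ✓
w4: Box Box p is F. ✓
Satisfying worlds: {w0, w1, w2, w3, w4}.

5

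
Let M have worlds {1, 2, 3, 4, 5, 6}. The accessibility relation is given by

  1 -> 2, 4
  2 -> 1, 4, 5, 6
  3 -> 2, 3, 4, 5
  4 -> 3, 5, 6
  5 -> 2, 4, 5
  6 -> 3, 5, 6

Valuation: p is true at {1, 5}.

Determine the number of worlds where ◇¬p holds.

6

1: successors {2, 4}; ¬p there: 2:T, 4:T. ✓
2: successors {1, 4, 5, 6}; ¬p there: 1:F, 4:T, 5:F, 6:T. ✓
3: successors {2, 3, 4, 5}; ¬p there: 2:T, 3:T, 4:T, 5:F. ✓
4: successors {3, 5, 6}; ¬p there: 3:T, 5:F, 6:T. ✓
5: successors {2, 4, 5}; ¬p there: 2:T, 4:T, 5:F. ✓
6: successors {3, 5, 6}; ¬p there: 3:T, 5:F, 6:T. ✓
Satisfying worlds: {1, 2, 3, 4, 5, 6}.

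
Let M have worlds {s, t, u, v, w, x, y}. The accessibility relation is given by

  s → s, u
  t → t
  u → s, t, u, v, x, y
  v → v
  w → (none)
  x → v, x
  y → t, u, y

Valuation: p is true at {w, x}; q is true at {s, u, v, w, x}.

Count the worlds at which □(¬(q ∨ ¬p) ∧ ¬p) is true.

s: successors {s, u}; ¬(q ∨ ¬p) ∧ ¬p there: s:F, u:F. ✗
t: successors {t}; ¬(q ∨ ¬p) ∧ ¬p there: t:F. ✗
u: successors {s, t, u, v, x, y}; ¬(q ∨ ¬p) ∧ ¬p there: s:F, t:F, u:F, v:F, x:F, y:F. ✗
v: successors {v}; ¬(q ∨ ¬p) ∧ ¬p there: v:F. ✗
w: no successors, so □(¬(q ∨ ¬p) ∧ ¬p) holds vacuously. ✓
x: successors {v, x}; ¬(q ∨ ¬p) ∧ ¬p there: v:F, x:F. ✗
y: successors {t, u, y}; ¬(q ∨ ¬p) ∧ ¬p there: t:F, u:F, y:F. ✗
Satisfying worlds: {w}.

1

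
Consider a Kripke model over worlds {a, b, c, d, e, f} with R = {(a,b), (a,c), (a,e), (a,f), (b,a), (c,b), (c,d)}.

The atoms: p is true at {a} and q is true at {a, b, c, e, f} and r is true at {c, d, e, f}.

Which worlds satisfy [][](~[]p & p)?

{c, d, e, f}

a: successors {b, c, e, f}; [](~[]p & p) there: b:T, c:F, e:T, f:T. ✗
b: successors {a}; [](~[]p & p) there: a:F. ✗
c: successors {b, d}; [](~[]p & p) there: b:T, d:T. ✓
d: no successors, so [][](~[]p & p) holds vacuously. ✓
e: no successors, so [][](~[]p & p) holds vacuously. ✓
f: no successors, so [][](~[]p & p) holds vacuously. ✓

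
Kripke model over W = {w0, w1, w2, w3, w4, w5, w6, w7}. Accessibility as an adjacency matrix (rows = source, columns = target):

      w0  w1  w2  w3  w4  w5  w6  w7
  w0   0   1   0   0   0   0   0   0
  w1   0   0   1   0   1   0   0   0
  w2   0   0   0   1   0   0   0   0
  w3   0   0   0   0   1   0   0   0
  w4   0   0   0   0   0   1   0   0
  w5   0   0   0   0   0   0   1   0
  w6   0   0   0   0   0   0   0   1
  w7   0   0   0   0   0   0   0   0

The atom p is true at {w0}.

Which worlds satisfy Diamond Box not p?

w0: successors {w1}; Box not p there: w1:T. ✓
w1: successors {w2, w4}; Box not p there: w2:T, w4:T. ✓
w2: successors {w3}; Box not p there: w3:T. ✓
w3: successors {w4}; Box not p there: w4:T. ✓
w4: successors {w5}; Box not p there: w5:T. ✓
w5: successors {w6}; Box not p there: w6:T. ✓
w6: successors {w7}; Box not p there: w7:T. ✓
w7: no successors, so Diamond Box not p fails. ✗

{w0, w1, w2, w3, w4, w5, w6}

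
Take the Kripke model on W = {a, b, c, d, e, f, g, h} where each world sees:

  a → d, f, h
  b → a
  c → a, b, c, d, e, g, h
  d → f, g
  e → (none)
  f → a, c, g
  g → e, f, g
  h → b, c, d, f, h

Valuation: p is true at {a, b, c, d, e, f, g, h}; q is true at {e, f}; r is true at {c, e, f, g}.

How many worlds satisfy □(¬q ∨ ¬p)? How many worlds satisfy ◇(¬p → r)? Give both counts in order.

For □(¬q ∨ ¬p):
a: successors {d, f, h}; ¬q ∨ ¬p there: d:T, f:F, h:T. ✗
b: successors {a}; ¬q ∨ ¬p there: a:T. ✓
c: successors {a, b, c, d, e, g, h}; ¬q ∨ ¬p there: a:T, b:T, c:T, d:T, e:F, g:T, h:T. ✗
d: successors {f, g}; ¬q ∨ ¬p there: f:F, g:T. ✗
e: no successors, so □(¬q ∨ ¬p) holds vacuously. ✓
f: successors {a, c, g}; ¬q ∨ ¬p there: a:T, c:T, g:T. ✓
g: successors {e, f, g}; ¬q ∨ ¬p there: e:F, f:F, g:T. ✗
h: successors {b, c, d, f, h}; ¬q ∨ ¬p there: b:T, c:T, d:T, f:F, h:T. ✗
— 3 worlds.
For ◇(¬p → r):
a: successors {d, f, h}; ¬p → r there: d:T, f:T, h:T. ✓
b: successors {a}; ¬p → r there: a:T. ✓
c: successors {a, b, c, d, e, g, h}; ¬p → r there: a:T, b:T, c:T, d:T, e:T, g:T, h:T. ✓
d: successors {f, g}; ¬p → r there: f:T, g:T. ✓
e: no successors, so ◇(¬p → r) fails. ✗
f: successors {a, c, g}; ¬p → r there: a:T, c:T, g:T. ✓
g: successors {e, f, g}; ¬p → r there: e:T, f:T, g:T. ✓
h: successors {b, c, d, f, h}; ¬p → r there: b:T, c:T, d:T, f:T, h:T. ✓
— 7 worlds.

3 and 7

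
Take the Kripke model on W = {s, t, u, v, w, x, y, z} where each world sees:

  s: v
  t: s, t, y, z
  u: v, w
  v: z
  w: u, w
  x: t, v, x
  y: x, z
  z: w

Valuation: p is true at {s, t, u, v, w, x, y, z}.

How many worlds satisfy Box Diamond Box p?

8

s: successors {v}; Diamond Box p there: v:T. ✓
t: successors {s, t, y, z}; Diamond Box p there: s:T, t:T, y:T, z:T. ✓
u: successors {v, w}; Diamond Box p there: v:T, w:T. ✓
v: successors {z}; Diamond Box p there: z:T. ✓
w: successors {u, w}; Diamond Box p there: u:T, w:T. ✓
x: successors {t, v, x}; Diamond Box p there: t:T, v:T, x:T. ✓
y: successors {x, z}; Diamond Box p there: x:T, z:T. ✓
z: successors {w}; Diamond Box p there: w:T. ✓
Satisfying worlds: {s, t, u, v, w, x, y, z}.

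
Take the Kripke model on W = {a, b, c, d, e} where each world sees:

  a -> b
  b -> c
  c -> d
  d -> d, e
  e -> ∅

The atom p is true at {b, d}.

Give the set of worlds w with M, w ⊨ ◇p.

{a, c, d}

a: successors {b}; p there: b:T. ✓
b: successors {c}; p there: c:F. ✗
c: successors {d}; p there: d:T. ✓
d: successors {d, e}; p there: d:T, e:F. ✓
e: no successors, so ◇p fails. ✗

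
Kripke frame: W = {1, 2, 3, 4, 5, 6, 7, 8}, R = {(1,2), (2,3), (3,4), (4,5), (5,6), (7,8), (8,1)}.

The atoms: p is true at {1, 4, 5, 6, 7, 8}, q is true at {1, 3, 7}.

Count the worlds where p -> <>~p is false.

5

1: p is T, <>~p is T. ✓
2: p is F, <>~p is T. ✓
3: p is F, <>~p is F. ✓
4: p is T, <>~p is F. ✗
5: p is T, <>~p is F. ✗
6: p is T, <>~p is F. ✗
7: p is T, <>~p is F. ✗
8: p is T, <>~p is F. ✗
Satisfying worlds: {1, 2, 3}.
So p -> <>~p fails at the other 5 worlds.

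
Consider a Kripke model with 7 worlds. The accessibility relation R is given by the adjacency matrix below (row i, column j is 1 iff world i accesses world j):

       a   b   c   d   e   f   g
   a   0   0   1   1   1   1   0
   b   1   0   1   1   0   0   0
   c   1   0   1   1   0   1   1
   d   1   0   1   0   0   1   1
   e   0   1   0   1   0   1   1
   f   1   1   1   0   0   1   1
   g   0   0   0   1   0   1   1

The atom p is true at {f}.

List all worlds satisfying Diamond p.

a: successors {c, d, e, f}; p there: c:F, d:F, e:F, f:T. ✓
b: successors {a, c, d}; p there: a:F, c:F, d:F. ✗
c: successors {a, c, d, f, g}; p there: a:F, c:F, d:F, f:T, g:F. ✓
d: successors {a, c, f, g}; p there: a:F, c:F, f:T, g:F. ✓
e: successors {b, d, f, g}; p there: b:F, d:F, f:T, g:F. ✓
f: successors {a, b, c, f, g}; p there: a:F, b:F, c:F, f:T, g:F. ✓
g: successors {d, f, g}; p there: d:F, f:T, g:F. ✓

{a, c, d, e, f, g}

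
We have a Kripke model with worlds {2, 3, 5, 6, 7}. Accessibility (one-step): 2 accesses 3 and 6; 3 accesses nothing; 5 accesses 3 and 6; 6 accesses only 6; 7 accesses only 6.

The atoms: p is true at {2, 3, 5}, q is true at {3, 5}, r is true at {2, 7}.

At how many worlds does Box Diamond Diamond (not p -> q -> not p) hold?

3

2: successors {3, 6}; Diamond Diamond (not p -> q -> not p) there: 3:F, 6:T. ✗
3: no successors, so Box Diamond Diamond (not p -> q -> not p) holds vacuously. ✓
5: successors {3, 6}; Diamond Diamond (not p -> q -> not p) there: 3:F, 6:T. ✗
6: successors {6}; Diamond Diamond (not p -> q -> not p) there: 6:T. ✓
7: successors {6}; Diamond Diamond (not p -> q -> not p) there: 6:T. ✓
Satisfying worlds: {3, 6, 7}.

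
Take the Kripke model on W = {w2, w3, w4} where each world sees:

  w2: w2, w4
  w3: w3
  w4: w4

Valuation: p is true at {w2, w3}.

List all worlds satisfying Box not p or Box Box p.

w2: Box not p is F, Box Box p is F. ✗
w3: Box not p is F, Box Box p is T. ✓
w4: Box not p is T, Box Box p is F. ✓

{w3, w4}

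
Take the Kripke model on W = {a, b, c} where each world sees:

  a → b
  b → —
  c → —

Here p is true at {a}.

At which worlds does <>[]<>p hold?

a: successors {b}; []<>p there: b:T. ✓
b: no successors, so <>[]<>p fails. ✗
c: no successors, so <>[]<>p fails. ✗

{a}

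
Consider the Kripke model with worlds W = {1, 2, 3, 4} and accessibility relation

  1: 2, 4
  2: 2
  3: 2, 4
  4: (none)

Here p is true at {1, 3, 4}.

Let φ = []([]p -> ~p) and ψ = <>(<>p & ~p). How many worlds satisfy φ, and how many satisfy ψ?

2 and 0

For []([]p -> ~p):
1: successors {2, 4}; []p -> ~p there: 2:T, 4:F. ✗
2: successors {2}; []p -> ~p there: 2:T. ✓
3: successors {2, 4}; []p -> ~p there: 2:T, 4:F. ✗
4: no successors, so []([]p -> ~p) holds vacuously. ✓
— 2 worlds.
For <>(<>p & ~p):
1: successors {2, 4}; <>p & ~p there: 2:F, 4:F. ✗
2: successors {2}; <>p & ~p there: 2:F. ✗
3: successors {2, 4}; <>p & ~p there: 2:F, 4:F. ✗
4: no successors, so <>(<>p & ~p) fails. ✗
— 0 worlds.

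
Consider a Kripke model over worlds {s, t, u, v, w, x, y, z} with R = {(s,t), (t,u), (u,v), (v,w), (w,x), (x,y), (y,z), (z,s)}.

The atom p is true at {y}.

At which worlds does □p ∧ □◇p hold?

∅

s: □p is F, □◇p is F. ✗
t: □p is F, □◇p is F. ✗
u: □p is F, □◇p is F. ✗
v: □p is F, □◇p is F. ✗
w: □p is F, □◇p is T. ✗
x: □p is T, □◇p is F. ✗
y: □p is F, □◇p is F. ✗
z: □p is F, □◇p is F. ✗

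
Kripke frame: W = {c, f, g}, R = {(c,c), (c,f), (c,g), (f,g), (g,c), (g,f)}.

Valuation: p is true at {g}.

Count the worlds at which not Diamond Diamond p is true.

c: Diamond Diamond p is T. ✗
f: Diamond Diamond p is F. ✓
g: Diamond Diamond p is T. ✗
Satisfying worlds: {f}.

1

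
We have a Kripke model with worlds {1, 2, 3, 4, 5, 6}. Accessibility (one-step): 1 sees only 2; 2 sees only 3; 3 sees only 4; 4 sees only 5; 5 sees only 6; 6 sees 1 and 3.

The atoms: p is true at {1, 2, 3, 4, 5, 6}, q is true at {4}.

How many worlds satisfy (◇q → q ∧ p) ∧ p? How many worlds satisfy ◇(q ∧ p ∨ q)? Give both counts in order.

5 and 1

For (◇q → q ∧ p) ∧ p:
1: ◇q → q ∧ p is T, p is T. ✓
2: ◇q → q ∧ p is T, p is T. ✓
3: ◇q → q ∧ p is F, p is T. ✗
4: ◇q → q ∧ p is T, p is T. ✓
5: ◇q → q ∧ p is T, p is T. ✓
6: ◇q → q ∧ p is T, p is T. ✓
— 5 worlds.
For ◇(q ∧ p ∨ q):
1: successors {2}; q ∧ p ∨ q there: 2:F. ✗
2: successors {3}; q ∧ p ∨ q there: 3:F. ✗
3: successors {4}; q ∧ p ∨ q there: 4:T. ✓
4: successors {5}; q ∧ p ∨ q there: 5:F. ✗
5: successors {6}; q ∧ p ∨ q there: 6:F. ✗
6: successors {1, 3}; q ∧ p ∨ q there: 1:F, 3:F. ✗
— 1 world.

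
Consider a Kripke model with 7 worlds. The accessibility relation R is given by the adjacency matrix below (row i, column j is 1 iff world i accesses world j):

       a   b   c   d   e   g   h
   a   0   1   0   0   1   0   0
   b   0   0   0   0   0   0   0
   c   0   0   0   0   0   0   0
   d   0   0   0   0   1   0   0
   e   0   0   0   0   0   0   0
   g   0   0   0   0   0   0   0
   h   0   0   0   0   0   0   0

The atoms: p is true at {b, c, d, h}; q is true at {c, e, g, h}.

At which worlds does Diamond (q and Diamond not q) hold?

a: successors {b, e}; q and Diamond not q there: b:F, e:F. ✗
b: no successors, so Diamond (q and Diamond not q) fails. ✗
c: no successors, so Diamond (q and Diamond not q) fails. ✗
d: successors {e}; q and Diamond not q there: e:F. ✗
e: no successors, so Diamond (q and Diamond not q) fails. ✗
g: no successors, so Diamond (q and Diamond not q) fails. ✗
h: no successors, so Diamond (q and Diamond not q) fails. ✗

∅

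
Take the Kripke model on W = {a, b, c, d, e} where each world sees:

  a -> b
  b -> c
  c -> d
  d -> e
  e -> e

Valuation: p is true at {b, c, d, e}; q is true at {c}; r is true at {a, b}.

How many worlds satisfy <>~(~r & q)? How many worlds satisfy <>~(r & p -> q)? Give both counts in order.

4 and 1

For <>~(~r & q):
a: successors {b}; ~(~r & q) there: b:T. ✓
b: successors {c}; ~(~r & q) there: c:F. ✗
c: successors {d}; ~(~r & q) there: d:T. ✓
d: successors {e}; ~(~r & q) there: e:T. ✓
e: successors {e}; ~(~r & q) there: e:T. ✓
— 4 worlds.
For <>~(r & p -> q):
a: successors {b}; ~(r & p -> q) there: b:T. ✓
b: successors {c}; ~(r & p -> q) there: c:F. ✗
c: successors {d}; ~(r & p -> q) there: d:F. ✗
d: successors {e}; ~(r & p -> q) there: e:F. ✗
e: successors {e}; ~(r & p -> q) there: e:F. ✗
— 1 world.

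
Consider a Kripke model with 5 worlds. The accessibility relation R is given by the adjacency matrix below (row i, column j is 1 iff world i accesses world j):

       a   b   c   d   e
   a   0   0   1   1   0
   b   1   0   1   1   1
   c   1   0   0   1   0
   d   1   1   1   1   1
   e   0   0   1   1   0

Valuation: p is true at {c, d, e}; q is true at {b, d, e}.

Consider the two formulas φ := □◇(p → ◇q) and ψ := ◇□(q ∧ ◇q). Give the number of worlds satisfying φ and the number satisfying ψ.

For □◇(p → ◇q):
a: successors {c, d}; ◇(p → ◇q) there: c:T, d:T. ✓
b: successors {a, c, d, e}; ◇(p → ◇q) there: a:T, c:T, d:T, e:T. ✓
c: successors {a, d}; ◇(p → ◇q) there: a:T, d:T. ✓
d: successors {a, b, c, d, e}; ◇(p → ◇q) there: a:T, b:T, c:T, d:T, e:T. ✓
e: successors {c, d}; ◇(p → ◇q) there: c:T, d:T. ✓
— 5 worlds.
For ◇□(q ∧ ◇q):
a: successors {c, d}; □(q ∧ ◇q) there: c:F, d:F. ✗
b: successors {a, c, d, e}; □(q ∧ ◇q) there: a:F, c:F, d:F, e:F. ✗
c: successors {a, d}; □(q ∧ ◇q) there: a:F, d:F. ✗
d: successors {a, b, c, d, e}; □(q ∧ ◇q) there: a:F, b:F, c:F, d:F, e:F. ✗
e: successors {c, d}; □(q ∧ ◇q) there: c:F, d:F. ✗
— 0 worlds.

5 and 0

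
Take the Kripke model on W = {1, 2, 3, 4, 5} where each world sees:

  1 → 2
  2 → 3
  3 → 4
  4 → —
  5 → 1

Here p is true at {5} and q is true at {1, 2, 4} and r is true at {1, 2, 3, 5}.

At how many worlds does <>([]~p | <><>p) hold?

1: successors {2}; []~p | <><>p there: 2:T. ✓
2: successors {3}; []~p | <><>p there: 3:T. ✓
3: successors {4}; []~p | <><>p there: 4:T. ✓
4: no successors, so <>([]~p | <><>p) fails. ✗
5: successors {1}; []~p | <><>p there: 1:T. ✓
Satisfying worlds: {1, 2, 3, 5}.

4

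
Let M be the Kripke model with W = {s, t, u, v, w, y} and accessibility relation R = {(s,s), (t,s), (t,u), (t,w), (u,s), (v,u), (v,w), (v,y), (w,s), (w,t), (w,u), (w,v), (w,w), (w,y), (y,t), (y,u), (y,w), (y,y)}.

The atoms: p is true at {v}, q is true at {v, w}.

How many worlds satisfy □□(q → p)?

s: successors {s}; □(q → p) there: s:T. ✓
t: successors {s, u, w}; □(q → p) there: s:T, u:T, w:F. ✗
u: successors {s}; □(q → p) there: s:T. ✓
v: successors {u, w, y}; □(q → p) there: u:T, w:F, y:F. ✗
w: successors {s, t, u, v, w, y}; □(q → p) there: s:T, t:F, u:T, v:F, w:F, y:F. ✗
y: successors {t, u, w, y}; □(q → p) there: t:F, u:T, w:F, y:F. ✗
Satisfying worlds: {s, u}.

2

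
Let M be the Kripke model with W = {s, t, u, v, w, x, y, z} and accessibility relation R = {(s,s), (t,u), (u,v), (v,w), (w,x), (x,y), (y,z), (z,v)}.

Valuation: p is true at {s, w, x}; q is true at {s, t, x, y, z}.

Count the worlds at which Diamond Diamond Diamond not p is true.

s: successors {s}; Diamond Diamond not p there: s:F. ✗
t: successors {u}; Diamond Diamond not p there: u:F. ✗
u: successors {v}; Diamond Diamond not p there: v:F. ✗
v: successors {w}; Diamond Diamond not p there: w:T. ✓
w: successors {x}; Diamond Diamond not p there: x:T. ✓
x: successors {y}; Diamond Diamond not p there: y:T. ✓
y: successors {z}; Diamond Diamond not p there: z:F. ✗
z: successors {v}; Diamond Diamond not p there: v:F. ✗
Satisfying worlds: {v, w, x}.

3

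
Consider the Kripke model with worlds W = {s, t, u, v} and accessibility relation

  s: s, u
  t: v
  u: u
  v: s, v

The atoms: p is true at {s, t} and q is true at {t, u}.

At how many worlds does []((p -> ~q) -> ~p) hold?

2

s: successors {s, u}; (p -> ~q) -> ~p there: s:F, u:T. ✗
t: successors {v}; (p -> ~q) -> ~p there: v:T. ✓
u: successors {u}; (p -> ~q) -> ~p there: u:T. ✓
v: successors {s, v}; (p -> ~q) -> ~p there: s:F, v:T. ✗
Satisfying worlds: {t, u}.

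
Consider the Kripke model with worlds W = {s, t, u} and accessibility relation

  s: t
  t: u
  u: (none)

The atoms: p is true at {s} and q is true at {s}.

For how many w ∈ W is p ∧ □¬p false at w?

2

s: p is T, □¬p is T. ✓
t: p is F, □¬p is T. ✗
u: p is F, □¬p is T. ✗
Satisfying worlds: {s}.
So p ∧ □¬p fails at the other 2 worlds.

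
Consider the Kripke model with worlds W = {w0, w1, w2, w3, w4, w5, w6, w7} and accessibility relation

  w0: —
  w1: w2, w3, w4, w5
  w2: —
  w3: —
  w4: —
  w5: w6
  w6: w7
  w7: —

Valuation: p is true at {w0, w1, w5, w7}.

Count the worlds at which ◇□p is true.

w0: no successors, so ◇□p fails. ✗
w1: successors {w2, w3, w4, w5}; □p there: w2:T, w3:T, w4:T, w5:F. ✓
w2: no successors, so ◇□p fails. ✗
w3: no successors, so ◇□p fails. ✗
w4: no successors, so ◇□p fails. ✗
w5: successors {w6}; □p there: w6:T. ✓
w6: successors {w7}; □p there: w7:T. ✓
w7: no successors, so ◇□p fails. ✗
Satisfying worlds: {w1, w5, w6}.

3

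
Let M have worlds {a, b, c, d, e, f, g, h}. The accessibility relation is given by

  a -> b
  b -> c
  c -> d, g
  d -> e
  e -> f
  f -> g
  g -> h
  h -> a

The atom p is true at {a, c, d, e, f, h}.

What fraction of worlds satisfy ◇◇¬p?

3/8

a: successors {b}; ◇¬p there: b:F. ✗
b: successors {c}; ◇¬p there: c:T. ✓
c: successors {d, g}; ◇¬p there: d:F, g:F. ✗
d: successors {e}; ◇¬p there: e:F. ✗
e: successors {f}; ◇¬p there: f:T. ✓
f: successors {g}; ◇¬p there: g:F. ✗
g: successors {h}; ◇¬p there: h:F. ✗
h: successors {a}; ◇¬p there: a:T. ✓
That's 3 of 8 worlds, so 3/8.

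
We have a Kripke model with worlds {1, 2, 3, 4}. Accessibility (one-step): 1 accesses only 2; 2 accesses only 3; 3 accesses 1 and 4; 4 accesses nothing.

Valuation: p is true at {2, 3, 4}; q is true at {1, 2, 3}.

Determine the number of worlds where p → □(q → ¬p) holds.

1: p is F, □(q → ¬p) is F. ✓
2: p is T, □(q → ¬p) is F. ✗
3: p is T, □(q → ¬p) is T. ✓
4: p is T, □(q → ¬p) is T. ✓
Satisfying worlds: {1, 3, 4}.

3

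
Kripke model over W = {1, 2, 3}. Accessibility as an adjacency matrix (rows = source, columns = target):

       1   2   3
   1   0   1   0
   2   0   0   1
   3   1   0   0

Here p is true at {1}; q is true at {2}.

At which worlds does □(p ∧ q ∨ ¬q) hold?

1: successors {2}; p ∧ q ∨ ¬q there: 2:F. ✗
2: successors {3}; p ∧ q ∨ ¬q there: 3:T. ✓
3: successors {1}; p ∧ q ∨ ¬q there: 1:T. ✓

{2, 3}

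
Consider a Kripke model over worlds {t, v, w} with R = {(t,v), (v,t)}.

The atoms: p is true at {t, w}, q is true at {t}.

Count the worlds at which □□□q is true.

t: successors {v}; □□q there: v:F. ✗
v: successors {t}; □□q there: t:T. ✓
w: no successors, so □□□q holds vacuously. ✓
Satisfying worlds: {v, w}.

2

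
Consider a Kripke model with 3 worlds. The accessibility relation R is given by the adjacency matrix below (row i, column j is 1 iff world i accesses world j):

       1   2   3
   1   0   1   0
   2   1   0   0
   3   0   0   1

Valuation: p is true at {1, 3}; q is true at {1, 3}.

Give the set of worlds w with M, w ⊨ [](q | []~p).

{2, 3}

1: successors {2}; q | []~p there: 2:F. ✗
2: successors {1}; q | []~p there: 1:T. ✓
3: successors {3}; q | []~p there: 3:T. ✓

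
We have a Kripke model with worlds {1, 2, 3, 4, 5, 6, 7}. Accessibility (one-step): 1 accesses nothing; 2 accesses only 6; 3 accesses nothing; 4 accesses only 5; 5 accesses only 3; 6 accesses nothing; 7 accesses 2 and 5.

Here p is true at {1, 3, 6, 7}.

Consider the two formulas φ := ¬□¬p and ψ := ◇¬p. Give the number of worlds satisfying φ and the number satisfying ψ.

2 and 2

For ¬□¬p:
1: □¬p is T. ✗
2: □¬p is F. ✓
3: □¬p is T. ✗
4: □¬p is T. ✗
5: □¬p is F. ✓
6: □¬p is T. ✗
7: □¬p is T. ✗
— 2 worlds.
For ◇¬p:
1: no successors, so ◇¬p fails. ✗
2: successors {6}; ¬p there: 6:F. ✗
3: no successors, so ◇¬p fails. ✗
4: successors {5}; ¬p there: 5:T. ✓
5: successors {3}; ¬p there: 3:F. ✗
6: no successors, so ◇¬p fails. ✗
7: successors {2, 5}; ¬p there: 2:T, 5:T. ✓
— 2 worlds.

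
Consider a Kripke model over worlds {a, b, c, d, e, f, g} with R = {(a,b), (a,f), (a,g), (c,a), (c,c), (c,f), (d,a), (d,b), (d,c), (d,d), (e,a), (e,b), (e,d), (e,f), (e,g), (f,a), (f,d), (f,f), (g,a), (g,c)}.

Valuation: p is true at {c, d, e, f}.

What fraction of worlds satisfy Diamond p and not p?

2/7

a: Diamond p is T, not p is T. ✓
b: Diamond p is F, not p is T. ✗
c: Diamond p is T, not p is F. ✗
d: Diamond p is T, not p is F. ✗
e: Diamond p is T, not p is F. ✗
f: Diamond p is T, not p is F. ✗
g: Diamond p is T, not p is T. ✓
That's 2 of 7 worlds, so 2/7.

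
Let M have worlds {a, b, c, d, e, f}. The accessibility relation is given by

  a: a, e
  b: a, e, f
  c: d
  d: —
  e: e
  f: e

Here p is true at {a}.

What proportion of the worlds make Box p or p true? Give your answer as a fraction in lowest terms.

1/3

a: Box p is F, p is T. ✓
b: Box p is F, p is F. ✗
c: Box p is F, p is F. ✗
d: Box p is T, p is F. ✓
e: Box p is F, p is F. ✗
f: Box p is F, p is F. ✗
That's 2 of 6 worlds, so 2/6 = 1/3.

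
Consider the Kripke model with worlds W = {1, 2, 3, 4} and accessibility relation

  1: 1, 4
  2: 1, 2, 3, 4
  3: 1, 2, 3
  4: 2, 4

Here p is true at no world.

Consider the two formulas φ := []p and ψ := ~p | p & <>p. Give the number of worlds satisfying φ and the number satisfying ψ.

0 and 4

For []p:
1: successors {1, 4}; p there: 1:F, 4:F. ✗
2: successors {1, 2, 3, 4}; p there: 1:F, 2:F, 3:F, 4:F. ✗
3: successors {1, 2, 3}; p there: 1:F, 2:F, 3:F. ✗
4: successors {2, 4}; p there: 2:F, 4:F. ✗
— 0 worlds.
For ~p | p & <>p:
1: ~p is T, p & <>p is F. ✓
2: ~p is T, p & <>p is F. ✓
3: ~p is T, p & <>p is F. ✓
4: ~p is T, p & <>p is F. ✓
— 4 worlds.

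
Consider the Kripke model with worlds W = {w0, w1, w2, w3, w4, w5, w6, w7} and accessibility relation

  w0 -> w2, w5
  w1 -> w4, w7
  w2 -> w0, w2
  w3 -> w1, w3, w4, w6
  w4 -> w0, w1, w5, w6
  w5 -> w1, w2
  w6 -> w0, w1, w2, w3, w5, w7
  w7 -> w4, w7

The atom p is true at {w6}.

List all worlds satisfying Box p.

∅

w0: successors {w2, w5}; p there: w2:F, w5:F. ✗
w1: successors {w4, w7}; p there: w4:F, w7:F. ✗
w2: successors {w0, w2}; p there: w0:F, w2:F. ✗
w3: successors {w1, w3, w4, w6}; p there: w1:F, w3:F, w4:F, w6:T. ✗
w4: successors {w0, w1, w5, w6}; p there: w0:F, w1:F, w5:F, w6:T. ✗
w5: successors {w1, w2}; p there: w1:F, w2:F. ✗
w6: successors {w0, w1, w2, w3, w5, w7}; p there: w0:F, w1:F, w2:F, w3:F, w5:F, w7:F. ✗
w7: successors {w4, w7}; p there: w4:F, w7:F. ✗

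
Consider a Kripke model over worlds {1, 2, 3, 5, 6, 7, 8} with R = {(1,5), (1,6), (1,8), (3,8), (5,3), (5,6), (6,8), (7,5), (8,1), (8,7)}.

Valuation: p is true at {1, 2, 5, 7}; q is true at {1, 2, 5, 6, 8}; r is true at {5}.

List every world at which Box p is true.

1: successors {5, 6, 8}; p there: 5:T, 6:F, 8:F. ✗
2: no successors, so Box p holds vacuously. ✓
3: successors {8}; p there: 8:F. ✗
5: successors {3, 6}; p there: 3:F, 6:F. ✗
6: successors {8}; p there: 8:F. ✗
7: successors {5}; p there: 5:T. ✓
8: successors {1, 7}; p there: 1:T, 7:T. ✓

{2, 7, 8}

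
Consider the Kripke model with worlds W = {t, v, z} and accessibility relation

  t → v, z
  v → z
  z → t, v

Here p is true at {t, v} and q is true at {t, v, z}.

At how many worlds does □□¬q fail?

t: successors {v, z}; □¬q there: v:F, z:F. ✗
v: successors {z}; □¬q there: z:F. ✗
z: successors {t, v}; □¬q there: t:F, v:F. ✗
Satisfying worlds: ∅.
So □□¬q fails at the other 3 worlds.

3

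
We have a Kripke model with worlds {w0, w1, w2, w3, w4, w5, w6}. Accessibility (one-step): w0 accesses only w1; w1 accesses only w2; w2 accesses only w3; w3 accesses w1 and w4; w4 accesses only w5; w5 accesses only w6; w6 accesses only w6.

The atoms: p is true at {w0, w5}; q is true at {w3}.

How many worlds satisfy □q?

w0: successors {w1}; q there: w1:F. ✗
w1: successors {w2}; q there: w2:F. ✗
w2: successors {w3}; q there: w3:T. ✓
w3: successors {w1, w4}; q there: w1:F, w4:F. ✗
w4: successors {w5}; q there: w5:F. ✗
w5: successors {w6}; q there: w6:F. ✗
w6: successors {w6}; q there: w6:F. ✗
Satisfying worlds: {w2}.

1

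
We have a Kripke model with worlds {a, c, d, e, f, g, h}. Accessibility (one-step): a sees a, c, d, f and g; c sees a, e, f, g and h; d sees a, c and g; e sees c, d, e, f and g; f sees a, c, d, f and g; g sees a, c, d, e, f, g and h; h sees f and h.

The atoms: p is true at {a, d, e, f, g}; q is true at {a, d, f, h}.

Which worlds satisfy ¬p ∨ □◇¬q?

a: ¬p is F, □◇¬q is T. ✓
c: ¬p is T, □◇¬q is F. ✓
d: ¬p is F, □◇¬q is T. ✓
e: ¬p is F, □◇¬q is T. ✓
f: ¬p is F, □◇¬q is T. ✓
g: ¬p is F, □◇¬q is F. ✗
h: ¬p is T, □◇¬q is F. ✓

{a, c, d, e, f, h}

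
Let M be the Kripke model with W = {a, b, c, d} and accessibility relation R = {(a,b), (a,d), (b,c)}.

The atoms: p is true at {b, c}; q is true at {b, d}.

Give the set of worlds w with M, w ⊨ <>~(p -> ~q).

{a}

a: successors {b, d}; ~(p -> ~q) there: b:T, d:F. ✓
b: successors {c}; ~(p -> ~q) there: c:F. ✗
c: no successors, so <>~(p -> ~q) fails. ✗
d: no successors, so <>~(p -> ~q) fails. ✗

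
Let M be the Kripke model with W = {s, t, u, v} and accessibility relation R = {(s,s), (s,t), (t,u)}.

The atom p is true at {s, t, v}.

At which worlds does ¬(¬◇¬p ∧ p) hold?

{t, u}

s: ¬◇¬p ∧ p is T. ✗
t: ¬◇¬p ∧ p is F. ✓
u: ¬◇¬p ∧ p is F. ✓
v: ¬◇¬p ∧ p is T. ✗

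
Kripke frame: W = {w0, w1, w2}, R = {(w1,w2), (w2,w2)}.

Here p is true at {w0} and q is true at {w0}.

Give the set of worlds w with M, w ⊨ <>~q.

{w1, w2}

w0: no successors, so <>~q fails. ✗
w1: successors {w2}; ~q there: w2:T. ✓
w2: successors {w2}; ~q there: w2:T. ✓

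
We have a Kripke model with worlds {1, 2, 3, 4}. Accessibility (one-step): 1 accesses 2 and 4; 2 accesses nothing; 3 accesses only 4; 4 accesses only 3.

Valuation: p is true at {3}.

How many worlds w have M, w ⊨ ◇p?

1: successors {2, 4}; p there: 2:F, 4:F. ✗
2: no successors, so ◇p fails. ✗
3: successors {4}; p there: 4:F. ✗
4: successors {3}; p there: 3:T. ✓
Satisfying worlds: {4}.

1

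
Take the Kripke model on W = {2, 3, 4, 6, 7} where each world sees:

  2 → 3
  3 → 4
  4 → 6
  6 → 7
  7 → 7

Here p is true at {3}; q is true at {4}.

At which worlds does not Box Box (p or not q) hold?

{2}

2: Box Box (p or not q) is F. ✓
3: Box Box (p or not q) is T. ✗
4: Box Box (p or not q) is T. ✗
6: Box Box (p or not q) is T. ✗
7: Box Box (p or not q) is T. ✗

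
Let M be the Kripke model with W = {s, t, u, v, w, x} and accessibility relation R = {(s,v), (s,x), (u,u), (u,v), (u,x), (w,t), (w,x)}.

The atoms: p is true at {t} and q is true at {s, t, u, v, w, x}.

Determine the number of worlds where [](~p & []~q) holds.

s: successors {v, x}; ~p & []~q there: v:T, x:T. ✓
t: no successors, so [](~p & []~q) holds vacuously. ✓
u: successors {u, v, x}; ~p & []~q there: u:F, v:T, x:T. ✗
v: no successors, so [](~p & []~q) holds vacuously. ✓
w: successors {t, x}; ~p & []~q there: t:F, x:T. ✗
x: no successors, so [](~p & []~q) holds vacuously. ✓
Satisfying worlds: {s, t, v, x}.

4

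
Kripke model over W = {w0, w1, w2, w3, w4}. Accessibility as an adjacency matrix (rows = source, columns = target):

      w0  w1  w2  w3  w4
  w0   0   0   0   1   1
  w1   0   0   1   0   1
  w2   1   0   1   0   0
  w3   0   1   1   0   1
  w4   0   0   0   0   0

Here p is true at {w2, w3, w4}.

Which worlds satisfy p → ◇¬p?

w0: p is F, ◇¬p is F. ✓
w1: p is F, ◇¬p is F. ✓
w2: p is T, ◇¬p is T. ✓
w3: p is T, ◇¬p is T. ✓
w4: p is T, ◇¬p is F. ✗

{w0, w1, w2, w3}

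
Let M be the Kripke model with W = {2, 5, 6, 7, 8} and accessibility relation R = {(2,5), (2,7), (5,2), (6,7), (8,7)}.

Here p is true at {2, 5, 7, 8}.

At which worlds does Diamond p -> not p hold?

2: Diamond p is T, not p is F. ✗
5: Diamond p is T, not p is F. ✗
6: Diamond p is T, not p is T. ✓
7: Diamond p is F, not p is F. ✓
8: Diamond p is T, not p is F. ✗

{6, 7}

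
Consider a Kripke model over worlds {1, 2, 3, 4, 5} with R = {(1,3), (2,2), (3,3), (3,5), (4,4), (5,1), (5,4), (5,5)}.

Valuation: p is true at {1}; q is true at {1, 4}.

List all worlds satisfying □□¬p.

1: successors {3}; □¬p there: 3:T. ✓
2: successors {2}; □¬p there: 2:T. ✓
3: successors {3, 5}; □¬p there: 3:T, 5:F. ✗
4: successors {4}; □¬p there: 4:T. ✓
5: successors {1, 4, 5}; □¬p there: 1:T, 4:T, 5:F. ✗

{1, 2, 4}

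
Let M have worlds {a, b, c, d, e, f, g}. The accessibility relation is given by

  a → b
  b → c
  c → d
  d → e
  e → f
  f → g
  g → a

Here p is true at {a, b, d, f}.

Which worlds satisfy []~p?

a: successors {b}; ~p there: b:F. ✗
b: successors {c}; ~p there: c:T. ✓
c: successors {d}; ~p there: d:F. ✗
d: successors {e}; ~p there: e:T. ✓
e: successors {f}; ~p there: f:F. ✗
f: successors {g}; ~p there: g:T. ✓
g: successors {a}; ~p there: a:F. ✗

{b, d, f}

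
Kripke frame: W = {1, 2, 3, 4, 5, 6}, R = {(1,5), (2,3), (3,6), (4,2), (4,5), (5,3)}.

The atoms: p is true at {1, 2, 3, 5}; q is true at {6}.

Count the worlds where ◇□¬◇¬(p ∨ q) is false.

1

1: successors {5}; □¬◇¬(p ∨ q) there: 5:T. ✓
2: successors {3}; □¬◇¬(p ∨ q) there: 3:T. ✓
3: successors {6}; □¬◇¬(p ∨ q) there: 6:T. ✓
4: successors {2, 5}; □¬◇¬(p ∨ q) there: 2:T, 5:T. ✓
5: successors {3}; □¬◇¬(p ∨ q) there: 3:T. ✓
6: no successors, so ◇□¬◇¬(p ∨ q) fails. ✗
Satisfying worlds: {1, 2, 3, 4, 5}.
So ◇□¬◇¬(p ∨ q) fails at the other 1 world.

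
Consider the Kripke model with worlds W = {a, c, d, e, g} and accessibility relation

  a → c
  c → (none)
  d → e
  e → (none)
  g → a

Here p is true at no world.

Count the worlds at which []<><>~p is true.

2

a: successors {c}; <><>~p there: c:F. ✗
c: no successors, so []<><>~p holds vacuously. ✓
d: successors {e}; <><>~p there: e:F. ✗
e: no successors, so []<><>~p holds vacuously. ✓
g: successors {a}; <><>~p there: a:F. ✗
Satisfying worlds: {c, e}.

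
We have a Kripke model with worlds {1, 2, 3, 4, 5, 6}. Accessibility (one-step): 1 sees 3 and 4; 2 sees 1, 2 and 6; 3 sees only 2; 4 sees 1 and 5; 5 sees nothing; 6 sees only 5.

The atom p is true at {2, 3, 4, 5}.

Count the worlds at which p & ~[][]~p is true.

1: p is F, ~[][]~p is T. ✗
2: p is T, ~[][]~p is T. ✓
3: p is T, ~[][]~p is T. ✓
4: p is T, ~[][]~p is T. ✓
5: p is T, ~[][]~p is F. ✗
6: p is F, ~[][]~p is F. ✗
Satisfying worlds: {2, 3, 4}.

3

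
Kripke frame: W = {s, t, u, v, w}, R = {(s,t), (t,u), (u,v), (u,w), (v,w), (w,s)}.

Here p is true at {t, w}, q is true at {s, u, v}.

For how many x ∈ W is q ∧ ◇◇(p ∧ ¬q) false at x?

s: q is T, ◇◇(p ∧ ¬q) is F. ✗
t: q is F, ◇◇(p ∧ ¬q) is T. ✗
u: q is T, ◇◇(p ∧ ¬q) is T. ✓
v: q is T, ◇◇(p ∧ ¬q) is F. ✗
w: q is F, ◇◇(p ∧ ¬q) is T. ✗
Satisfying worlds: {u}.
So q ∧ ◇◇(p ∧ ¬q) fails at the other 4 worlds.

4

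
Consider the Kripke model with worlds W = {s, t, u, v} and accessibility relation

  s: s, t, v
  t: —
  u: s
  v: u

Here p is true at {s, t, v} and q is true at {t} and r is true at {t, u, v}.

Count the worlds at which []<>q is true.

2

s: successors {s, t, v}; <>q there: s:T, t:F, v:F. ✗
t: no successors, so []<>q holds vacuously. ✓
u: successors {s}; <>q there: s:T. ✓
v: successors {u}; <>q there: u:F. ✗
Satisfying worlds: {t, u}.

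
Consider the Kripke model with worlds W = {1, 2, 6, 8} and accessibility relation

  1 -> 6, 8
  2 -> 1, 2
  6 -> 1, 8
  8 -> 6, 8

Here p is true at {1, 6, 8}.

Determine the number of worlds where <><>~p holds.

1: successors {6, 8}; <>~p there: 6:F, 8:F. ✗
2: successors {1, 2}; <>~p there: 1:F, 2:T. ✓
6: successors {1, 8}; <>~p there: 1:F, 8:F. ✗
8: successors {6, 8}; <>~p there: 6:F, 8:F. ✗
Satisfying worlds: {2}.

1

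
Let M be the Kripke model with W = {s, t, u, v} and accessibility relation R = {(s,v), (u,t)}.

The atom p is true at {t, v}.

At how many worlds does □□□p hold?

s: successors {v}; □□p there: v:T. ✓
t: no successors, so □□□p holds vacuously. ✓
u: successors {t}; □□p there: t:T. ✓
v: no successors, so □□□p holds vacuously. ✓
Satisfying worlds: {s, t, u, v}.

4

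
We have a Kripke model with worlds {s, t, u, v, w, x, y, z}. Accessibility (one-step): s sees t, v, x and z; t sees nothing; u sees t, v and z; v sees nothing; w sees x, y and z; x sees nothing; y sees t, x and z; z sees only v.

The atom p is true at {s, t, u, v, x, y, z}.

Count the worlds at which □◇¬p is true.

s: successors {t, v, x, z}; ◇¬p there: t:F, v:F, x:F, z:F. ✗
t: no successors, so □◇¬p holds vacuously. ✓
u: successors {t, v, z}; ◇¬p there: t:F, v:F, z:F. ✗
v: no successors, so □◇¬p holds vacuously. ✓
w: successors {x, y, z}; ◇¬p there: x:F, y:F, z:F. ✗
x: no successors, so □◇¬p holds vacuously. ✓
y: successors {t, x, z}; ◇¬p there: t:F, x:F, z:F. ✗
z: successors {v}; ◇¬p there: v:F. ✗
Satisfying worlds: {t, v, x}.

3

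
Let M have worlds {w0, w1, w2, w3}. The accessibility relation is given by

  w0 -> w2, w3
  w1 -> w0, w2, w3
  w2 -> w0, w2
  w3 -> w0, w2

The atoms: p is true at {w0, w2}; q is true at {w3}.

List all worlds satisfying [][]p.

{w0}

w0: successors {w2, w3}; []p there: w2:T, w3:T. ✓
w1: successors {w0, w2, w3}; []p there: w0:F, w2:T, w3:T. ✗
w2: successors {w0, w2}; []p there: w0:F, w2:T. ✗
w3: successors {w0, w2}; []p there: w0:F, w2:T. ✗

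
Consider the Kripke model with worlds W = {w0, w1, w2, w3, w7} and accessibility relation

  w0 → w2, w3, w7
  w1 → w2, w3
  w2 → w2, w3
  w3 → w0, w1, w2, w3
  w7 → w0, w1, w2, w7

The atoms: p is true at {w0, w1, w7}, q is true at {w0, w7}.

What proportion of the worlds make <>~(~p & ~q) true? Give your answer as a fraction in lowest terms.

3/5

w0: successors {w2, w3, w7}; ~(~p & ~q) there: w2:F, w3:F, w7:T. ✓
w1: successors {w2, w3}; ~(~p & ~q) there: w2:F, w3:F. ✗
w2: successors {w2, w3}; ~(~p & ~q) there: w2:F, w3:F. ✗
w3: successors {w0, w1, w2, w3}; ~(~p & ~q) there: w0:T, w1:T, w2:F, w3:F. ✓
w7: successors {w0, w1, w2, w7}; ~(~p & ~q) there: w0:T, w1:T, w2:F, w7:T. ✓
That's 3 of 5 worlds, so 3/5.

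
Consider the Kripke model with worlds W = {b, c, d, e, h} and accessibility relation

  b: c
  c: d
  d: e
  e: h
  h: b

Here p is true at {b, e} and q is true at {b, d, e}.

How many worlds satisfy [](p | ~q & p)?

2

b: successors {c}; p | ~q & p there: c:F. ✗
c: successors {d}; p | ~q & p there: d:F. ✗
d: successors {e}; p | ~q & p there: e:T. ✓
e: successors {h}; p | ~q & p there: h:F. ✗
h: successors {b}; p | ~q & p there: b:T. ✓
Satisfying worlds: {d, h}.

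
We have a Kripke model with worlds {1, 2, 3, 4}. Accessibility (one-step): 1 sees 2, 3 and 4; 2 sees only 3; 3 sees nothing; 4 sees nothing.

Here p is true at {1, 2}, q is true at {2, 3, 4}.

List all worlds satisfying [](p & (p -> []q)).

{3, 4}

1: successors {2, 3, 4}; p & (p -> []q) there: 2:T, 3:F, 4:F. ✗
2: successors {3}; p & (p -> []q) there: 3:F. ✗
3: no successors, so [](p & (p -> []q)) holds vacuously. ✓
4: no successors, so [](p & (p -> []q)) holds vacuously. ✓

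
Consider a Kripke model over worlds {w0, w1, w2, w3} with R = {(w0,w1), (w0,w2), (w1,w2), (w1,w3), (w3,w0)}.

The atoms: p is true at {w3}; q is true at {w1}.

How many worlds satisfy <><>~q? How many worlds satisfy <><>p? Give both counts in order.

3 and 1

For <><>~q:
w0: successors {w1, w2}; <>~q there: w1:T, w2:F. ✓
w1: successors {w2, w3}; <>~q there: w2:F, w3:T. ✓
w2: no successors, so <><>~q fails. ✗
w3: successors {w0}; <>~q there: w0:T. ✓
— 3 worlds.
For <><>p:
w0: successors {w1, w2}; <>p there: w1:T, w2:F. ✓
w1: successors {w2, w3}; <>p there: w2:F, w3:F. ✗
w2: no successors, so <><>p fails. ✗
w3: successors {w0}; <>p there: w0:F. ✗
— 1 world.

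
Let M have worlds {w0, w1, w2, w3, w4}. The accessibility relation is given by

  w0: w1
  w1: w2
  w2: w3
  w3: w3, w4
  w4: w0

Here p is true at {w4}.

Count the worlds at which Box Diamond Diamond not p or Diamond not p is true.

5

w0: Box Diamond Diamond not p is T, Diamond not p is T. ✓
w1: Box Diamond Diamond not p is T, Diamond not p is T. ✓
w2: Box Diamond Diamond not p is T, Diamond not p is T. ✓
w3: Box Diamond Diamond not p is T, Diamond not p is T. ✓
w4: Box Diamond Diamond not p is T, Diamond not p is T. ✓
Satisfying worlds: {w0, w1, w2, w3, w4}.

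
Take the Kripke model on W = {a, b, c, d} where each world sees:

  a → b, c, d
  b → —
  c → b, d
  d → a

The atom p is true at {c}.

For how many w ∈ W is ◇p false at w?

3

a: successors {b, c, d}; p there: b:F, c:T, d:F. ✓
b: no successors, so ◇p fails. ✗
c: successors {b, d}; p there: b:F, d:F. ✗
d: successors {a}; p there: a:F. ✗
Satisfying worlds: {a}.
So ◇p fails at the other 3 worlds.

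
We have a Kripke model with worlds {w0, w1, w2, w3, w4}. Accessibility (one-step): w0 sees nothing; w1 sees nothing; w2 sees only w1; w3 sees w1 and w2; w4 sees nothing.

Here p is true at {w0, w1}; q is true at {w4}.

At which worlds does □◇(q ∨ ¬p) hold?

w0: no successors, so □◇(q ∨ ¬p) holds vacuously. ✓
w1: no successors, so □◇(q ∨ ¬p) holds vacuously. ✓
w2: successors {w1}; ◇(q ∨ ¬p) there: w1:F. ✗
w3: successors {w1, w2}; ◇(q ∨ ¬p) there: w1:F, w2:F. ✗
w4: no successors, so □◇(q ∨ ¬p) holds vacuously. ✓

{w0, w1, w4}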